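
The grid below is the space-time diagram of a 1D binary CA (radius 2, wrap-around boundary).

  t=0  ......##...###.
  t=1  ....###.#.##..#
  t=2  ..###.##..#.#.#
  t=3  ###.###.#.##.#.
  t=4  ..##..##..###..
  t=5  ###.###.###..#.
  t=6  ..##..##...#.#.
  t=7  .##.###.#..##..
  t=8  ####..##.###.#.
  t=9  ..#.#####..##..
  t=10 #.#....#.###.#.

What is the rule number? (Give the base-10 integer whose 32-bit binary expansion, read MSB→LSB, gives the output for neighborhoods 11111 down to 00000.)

  [31] ##### => .  t=9,i=6
  [30] ####. => #  t=8,i=2
  [29] ###.# => #  t=1,i=6
  [28] ###.. => .  t=0,i=13
  [27] ##.## => #  t=2,i=5
  [26] ##.#. => #  t=1,i=7
  [25] ##..# => #  t=1,i=12
  [24] ##... => #  t=0,i=8
  [23] #.### => .  t=3,i=0
  [22] #.##. => #  t=1,i=10
  [21] #.#.# => .  t=1,i=8
  [20] #.#.. => .  t=2,i=14
  [19] #..## => #  t=2,i=1
  [18] #..#. => .  t=1,i=13
  [17] #...# => .  t=0,i=9
  [16] #.... => .  t=0,i=0
  [15] .#### => .  t=8,i=1
  [14] .###. => .  t=0,i=12
  [13] .##.# => #  t=3,i=11
  [12] .##.. => .  t=0,i=7
  [11] .#.## => .  t=1,i=9
  [10] .#.#. => #  t=2,i=11
  [9] .#..# => #  t=2,i=0
  [8] .#... => .  t=1,i=0
  [7] ..### => #  t=0,i=11
  [6] ..##. => #  t=0,i=6
  [5] ..#.# => #  t=2,i=10
  [4] ..#.. => #  t=1,i=14
  [3] ...## => #  t=0,i=5
  [2] ...#. => .  t=6,i=10
  [1] ....# => #  t=0,i=4
  [0] ..... => .  t=0,i=1
  bits 01101111010010000010011011111010 = 1866999546

1866999546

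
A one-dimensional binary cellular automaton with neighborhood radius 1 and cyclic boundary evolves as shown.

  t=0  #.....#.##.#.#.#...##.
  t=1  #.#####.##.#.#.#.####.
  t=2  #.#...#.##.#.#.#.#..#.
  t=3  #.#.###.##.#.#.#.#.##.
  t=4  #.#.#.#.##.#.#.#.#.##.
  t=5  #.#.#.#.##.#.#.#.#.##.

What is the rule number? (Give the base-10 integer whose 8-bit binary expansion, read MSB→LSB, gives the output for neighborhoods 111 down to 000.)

79

  ###|.  b7=0 t=1,i=3
  ##.|#  b6=1 t=0,i=9
  #.#|.  b5=0 t=0,i=7
  #..|.  b4=0 t=0,i=1
  .##|#  b3=1 t=0,i=8
  .#.|#  b2=1 t=0,i=0
  ..#|#  b1=1 t=0,i=5
  ...|#  b0=1 t=0,i=2
  bits 01001111 = 79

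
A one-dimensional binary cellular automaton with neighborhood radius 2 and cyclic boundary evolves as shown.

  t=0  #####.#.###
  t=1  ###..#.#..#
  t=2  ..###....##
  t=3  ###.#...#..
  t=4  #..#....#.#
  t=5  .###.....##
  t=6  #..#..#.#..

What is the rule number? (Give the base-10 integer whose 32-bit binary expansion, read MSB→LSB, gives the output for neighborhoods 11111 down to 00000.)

2655783065

  #####|#  b31=1 t=0,i=0
  ####.|.  b30=0 t=0,i=3
  ###.#|.  b29=0 t=0,i=4
  ###..|#  b28=1 t=1,i=2
  ##.##|#  b27=1 t=5,i=0
  ##.#.|#  b26=1 t=0,i=5
  ##..#|#  b25=1 t=1,i=3
  ##...|.  b24=0 t=2,i=5
  #.###|.  b23=0 t=0,i=8
  #.##.|#  b22=1 t=4,i=10
  #.#.#|.  b21=0 t=0,i=6
  #.#..|.  b20=0 t=1,i=7
  #..##|#  b19=1 t=1,i=9
  #..#.|#  b18=1 t=1,i=4
  #...#|.  b17=0 t=3,i=6
  #....|.  b16=0 t=2,i=6
  .####|.  b15=0 t=0,i=9
  .###.|.  b14=0 t=2,i=3
  .##.#|.  b13=0 t=5,i=10
  .##..|.  b12=0 t=2,i=10
  .#.##|#  b11=1 t=0,i=7
  .#.#.|.  b10=0 t=1,i=6
  .#..#|.  b9=0 t=1,i=8
  .#...|.  b8=0 t=3,i=5
  ..###|#  b7=1 t=1,i=10
  ..##.|.  b6=0 t=2,i=9
  ..#.#|.  b5=0 t=1,i=5
  ..#..|#  b4=1 t=3,i=8
  ...##|#  b3=1 t=2,i=8
  ...#.|.  b2=0 t=3,i=7
  ....#|.  b1=0 t=2,i=7
  .....|#  b0=1 t=5,i=6
  bits 10011110010011000000100010011001 = 2655783065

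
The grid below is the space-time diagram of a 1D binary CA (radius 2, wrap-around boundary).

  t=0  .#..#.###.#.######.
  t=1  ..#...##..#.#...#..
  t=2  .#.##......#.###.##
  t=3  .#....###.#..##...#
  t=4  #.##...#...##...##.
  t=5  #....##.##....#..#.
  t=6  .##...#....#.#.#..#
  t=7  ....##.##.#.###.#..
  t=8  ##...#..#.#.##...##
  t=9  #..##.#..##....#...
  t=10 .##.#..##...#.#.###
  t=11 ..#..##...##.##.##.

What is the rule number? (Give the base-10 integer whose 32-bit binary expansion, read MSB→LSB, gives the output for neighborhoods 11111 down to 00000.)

1084974853

  [31] ##### => .  t=0,i=14
  [30] ####. => #  t=0,i=16
  [29] ###.# => .  t=0,i=8
  [28] ###.. => .  t=0,i=17
  [27] ##.## => .  t=2,i=16
  [26] ##.#. => .  t=0,i=9
  [25] ##..# => .  t=0,i=18
  [24] ##... => .  t=2,i=5
  [23] #.### => #  t=0,i=6
  [22] #.##. => .  t=2,i=3
  [21] #.#.# => #  t=0,i=10
  [20] #.#.. => .  t=1,i=12
  [19] #..## => #  t=3,i=12
  [18] #..#. => .  t=0,i=0
  [17] #...# => #  t=1,i=4
  [16] #.... => #  t=1,i=18
  [15] .#### => .  t=0,i=13
  [14] .###. => #  t=0,i=7
  [13] .##.# => #  t=2,i=18
  [12] .##.. => .  t=1,i=7
  [11] .#.## => .  t=0,i=5
  [10] .#.#. => #  t=1,i=11
  [9] .#..# => #  t=0,i=2
  [8] .#... => #  t=1,i=3
  [7] ..### => .  t=3,i=6
  [6] ..##. => .  t=1,i=6
  [5] ..#.# => .  t=0,i=4
  [4] ..#.. => .  t=0,i=1
  [3] ...## => .  t=1,i=5
  [2] ...#. => #  t=1,i=1
  [1] ....# => .  t=1,i=0
  [0] ..... => #  t=2,i=7
  bits 01000000101010110110011100000101 = 1084974853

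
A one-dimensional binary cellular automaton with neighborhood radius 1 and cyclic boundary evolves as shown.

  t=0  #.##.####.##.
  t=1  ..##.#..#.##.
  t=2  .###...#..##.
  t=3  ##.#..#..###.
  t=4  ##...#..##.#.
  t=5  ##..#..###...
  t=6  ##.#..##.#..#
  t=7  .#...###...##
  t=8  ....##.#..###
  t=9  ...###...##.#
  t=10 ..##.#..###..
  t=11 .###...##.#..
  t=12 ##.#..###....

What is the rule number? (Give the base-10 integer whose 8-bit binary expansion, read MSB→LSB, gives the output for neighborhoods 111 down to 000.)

74

  [7] ### => .  t=0,i=6
  [6] ##. => #  t=0,i=3
  [5] #.# => .  t=0,i=1
  [4] #.. => .  t=1,i=6
  [3] .## => #  t=0,i=2
  [2] .#. => .  t=0,i=0
  [1] ..# => #  t=1,i=1
  [0] ... => .  t=1,i=0
  bits 01001010 = 74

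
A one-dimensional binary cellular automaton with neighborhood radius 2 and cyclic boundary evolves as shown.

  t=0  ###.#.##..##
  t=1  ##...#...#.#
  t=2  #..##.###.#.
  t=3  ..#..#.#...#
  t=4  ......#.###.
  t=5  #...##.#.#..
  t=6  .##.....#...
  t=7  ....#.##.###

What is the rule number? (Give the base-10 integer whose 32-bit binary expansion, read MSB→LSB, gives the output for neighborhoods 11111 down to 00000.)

3356216582

  ##### -> #   bit 31 = 1  t=0,i=0
  ####. -> #   bit 30 = 1  t=0,i=1
  ###.# -> .   bit 29 = 0  t=0,i=2
  ###.. -> .   bit 28 = 0  t=1,i=1
  ##.## -> #   bit 27 = 1  t=2,i=5
  ##.#. -> .   bit 26 = 0  t=0,i=3
  ##..# -> .   bit 25 = 0  t=0,i=8
  ##... -> .   bit 24 = 0  t=1,i=2
  #.### -> .   bit 23 = 0  t=1,i=11
  #.##. -> .   bit 22 = 0  t=0,i=6
  #.#.# -> .   bit 21 = 0  t=0,i=4
  #.#.. -> .   bit 20 = 0  t=2,i=0
  #..## -> #   bit 19 = 1  t=0,i=9
  #..#. -> .   bit 18 = 0  t=3,i=1
  #...# -> #   bit 17 = 1  t=1,i=3
  #.... -> #   bit 16 = 1  t=4,i=0
  .#### -> #   bit 15 = 1  t=0,i=11
  .###. -> #   bit 14 = 1  t=1,i=0
  .##.# -> .   bit 13 = 0  t=2,i=4
  .##.. -> .   bit 12 = 0  t=0,i=7
  .#.## -> #   bit 11 = 1  t=0,i=5
  .#.#. -> #   bit 10 = 1  t=2,i=11
  .#..# -> .   bit 9 = 0  t=2,i=1
  .#... -> #   bit 8 = 1  t=1,i=6
  ..### -> .   bit 7 = 0  t=0,i=10
  ..##. -> .   bit 6 = 0  t=2,i=3
  ..#.# -> .   bit 5 = 0  t=1,i=9
  ..#.. -> .   bit 4 = 0  t=1,i=5
  ...## -> .   bit 3 = 0  t=5,i=3
  ...#. -> #   bit 2 = 1  t=1,i=4
  ....# -> #   bit 1 = 1  t=4,i=4
  ..... -> .   bit 0 = 0  t=4,i=1
  bits 11001000000010111100110100000110 = 3356216582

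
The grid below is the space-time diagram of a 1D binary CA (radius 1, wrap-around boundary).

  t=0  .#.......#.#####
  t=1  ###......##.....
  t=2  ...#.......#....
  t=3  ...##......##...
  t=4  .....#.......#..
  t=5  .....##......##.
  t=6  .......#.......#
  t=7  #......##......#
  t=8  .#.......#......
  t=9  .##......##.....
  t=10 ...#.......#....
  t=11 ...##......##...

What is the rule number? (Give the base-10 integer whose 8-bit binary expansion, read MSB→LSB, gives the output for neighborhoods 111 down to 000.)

  nb ###: next=.  (t=0,i=12, bit7=0)
  nb ##.: next=.  (t=0,i=15, bit6=0)
  nb #.#: next=#  (t=0,i=0, bit5=1)
  nb #..: next=#  (t=0,i=2, bit4=1)
  nb .##: next=.  (t=0,i=11, bit3=0)
  nb .#.: next=#  (t=0,i=1, bit2=1)
  nb ..#: next=.  (t=0,i=8, bit1=0)
  nb ...: next=.  (t=0,i=3, bit0=0)
  bits 00110100 = 52

52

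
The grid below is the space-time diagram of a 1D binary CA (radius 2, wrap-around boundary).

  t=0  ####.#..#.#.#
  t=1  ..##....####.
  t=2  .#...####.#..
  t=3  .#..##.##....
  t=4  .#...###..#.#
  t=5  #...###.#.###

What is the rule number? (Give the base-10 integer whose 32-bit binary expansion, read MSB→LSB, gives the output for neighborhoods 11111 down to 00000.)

  [31] ##### => .  t=0,i=1
  [30] ####. => #  t=0,i=2
  [29] ###.# => #  t=0,i=3
  [28] ###.. => .  t=1,i=11
  [27] ##.## => #  t=3,i=6
  [26] ##.#. => .  t=0,i=4
  [25] ##..# => #  t=4,i=8
  [24] ##... => .  t=1,i=4
  [23] #.### => .  t=0,i=12
  [22] #.##. => #  t=3,i=7
  [21] #.#.# => #  t=0,i=10
  [20] #.#.. => .  t=0,i=5
  [19] #..## => .  t=3,i=3
  [18] #..#. => .  t=0,i=7
  [17] #...# => .  t=1,i=0
  [16] #.... => #  t=1,i=5
  [15] .#### => .  t=0,i=0
  [14] .###. => #  t=4,i=6
  [13] .##.# => #  t=3,i=5
  [12] .##.. => .  t=1,i=3
  [11] .#.## => #  t=0,i=11
  [10] .#.#. => #  t=0,i=9
  [9] .#..# => .  t=0,i=6
  [8] .#... => .  t=2,i=2
  [7] ..### => #  t=1,i=8
  [6] ..##. => .  t=1,i=2
  [5] ..#.# => #  t=0,i=8
  [4] ..#.. => #  t=2,i=1
  [3] ...## => #  t=1,i=1
  [2] ...#. => .  t=2,i=0
  [1] ....# => #  t=1,i=6
  [0] ..... => .  t=3,i=11
  bits 01101010011000010110110010111010 = 1784769722

1784769722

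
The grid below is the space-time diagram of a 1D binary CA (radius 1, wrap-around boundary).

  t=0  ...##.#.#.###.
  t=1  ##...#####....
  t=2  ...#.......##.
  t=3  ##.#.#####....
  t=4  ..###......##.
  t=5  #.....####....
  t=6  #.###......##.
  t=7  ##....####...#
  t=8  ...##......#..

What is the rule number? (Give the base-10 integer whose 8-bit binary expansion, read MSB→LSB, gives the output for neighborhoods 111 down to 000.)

37

  ### -> .   bit 7 = 0  t=0,i=11
  ##. -> .   bit 6 = 0  t=0,i=4
  #.# -> #   bit 5 = 1  t=0,i=5
  #.. -> .   bit 4 = 0  t=0,i=13
  .## -> .   bit 3 = 0  t=0,i=3
  .#. -> #   bit 2 = 1  t=0,i=6
  ..# -> .   bit 1 = 0  t=0,i=2
  ... -> #   bit 0 = 1  t=0,i=0
  bits 00100101 = 37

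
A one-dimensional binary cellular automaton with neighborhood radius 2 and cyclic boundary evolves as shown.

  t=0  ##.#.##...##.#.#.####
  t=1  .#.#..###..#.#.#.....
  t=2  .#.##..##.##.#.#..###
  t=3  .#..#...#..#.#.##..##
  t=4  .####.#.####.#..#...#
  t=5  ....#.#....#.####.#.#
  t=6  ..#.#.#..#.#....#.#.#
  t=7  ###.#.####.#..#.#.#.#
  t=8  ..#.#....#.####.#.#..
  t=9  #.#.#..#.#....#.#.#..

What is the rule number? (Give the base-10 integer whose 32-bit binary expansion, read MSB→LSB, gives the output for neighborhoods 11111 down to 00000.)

  #####|.  b31=0 t=0,i=19
  ####.|.  b30=0 t=0,i=0
  ###.#|#  b29=1 t=0,i=1
  ###..|#  b28=1 t=1,i=8
  ##.##|.  b27=0 t=2,i=9
  ##.#.|.  b26=0 t=0,i=2
  ##..#|.  b25=0 t=1,i=9
  ##...|#  b24=1 t=0,i=7
  #.###|.  b23=0 t=0,i=17
  #.##.|.  b22=0 t=0,i=5
  #.#.#|#  b21=1 t=0,i=3
  #.#..|#  b20=1 t=1,i=3
  #..##|.  b19=0 t=1,i=5
  #..#.|#  b18=1 t=1,i=10
  #...#|#  b17=1 t=0,i=8
  #....|.  b16=0 t=1,i=17
  .####|.  b15=0 t=0,i=18
  .###.|#  b14=1 t=1,i=7
  .##.#|#  b13=1 t=0,i=11
  .##..|#  b12=1 t=0,i=6
  .#.##|.  b11=0 t=0,i=4
  .#.#.|.  b10=0 t=0,i=14
  .#..#|#  b9=1 t=1,i=4
  .#...|.  b8=0 t=1,i=16
  ..###|.  b7=0 t=1,i=6
  ..##.|.  b6=0 t=0,i=10
  ..#.#|#  b5=1 t=1,i=1
  ..#..|#  b4=1 t=3,i=4
  ...##|.  b3=0 t=0,i=9
  ...#.|.  b2=0 t=1,i=0
  ....#|#  b1=1 t=1,i=20
  .....|#  b0=1 t=1,i=18
  bits 00110001001101100111001000110011 = 825651763

825651763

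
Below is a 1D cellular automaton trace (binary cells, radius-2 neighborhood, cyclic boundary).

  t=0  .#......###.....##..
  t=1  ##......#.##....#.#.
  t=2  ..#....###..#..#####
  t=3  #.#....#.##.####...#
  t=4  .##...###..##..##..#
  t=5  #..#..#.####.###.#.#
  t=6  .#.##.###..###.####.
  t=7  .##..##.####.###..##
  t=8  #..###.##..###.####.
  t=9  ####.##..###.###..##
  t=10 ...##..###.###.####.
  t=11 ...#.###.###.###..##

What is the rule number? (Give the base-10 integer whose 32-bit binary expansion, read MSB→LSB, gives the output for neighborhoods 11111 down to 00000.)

  #####|.  b31=0 t=2,i=17
  ####.|.  b30=0 t=2,i=18
  ###.#|#  b29=1 t=5,i=11
  ###..|#  b28=1 t=0,i=10
  ##.##|#  b27=1 t=3,i=11
  ##.#.|#  b26=1 t=3,i=1
  ##..#|#  b25=1 t=2,i=0
  ##...|#  b24=1 t=0,i=11
  #.###|#  b23=1 t=3,i=12
  #.##.|.  b22=0 t=1,i=0
  #.#.#|#  b21=1 t=1,i=18
  #.#..|#  b20=1 t=3,i=2
  #..##|#  b19=1 t=2,i=14
  #..#.|.  b18=0 t=2,i=1
  #...#|.  b17=0 t=0,i=19
  #....|.  b16=0 t=0,i=3
  .####|.  b15=0 t=2,i=16
  .###.|.  b14=0 t=0,i=9
  .##.#|.  b13=0 t=3,i=0
  .##..|.  b12=0 t=0,i=17
  .#.##|#  b11=1 t=1,i=9
  .#.#.|#  b10=1 t=1,i=17
  .#..#|#  b9=1 t=2,i=13
  .#...|.  b8=0 t=0,i=2
  ..###|#  b7=1 t=0,i=8
  ..##.|#  b6=1 t=0,i=16
  ..#.#|#  b5=1 t=1,i=8
  ..#..|#  b4=1 t=0,i=1
  ...##|.  b3=0 t=0,i=7
  ...#.|#  b2=1 t=0,i=0
  ....#|.  b1=0 t=0,i=6
  .....|.  b0=0 t=0,i=4
  bits 00111111101110000000111011110100 = 1069027060

1069027060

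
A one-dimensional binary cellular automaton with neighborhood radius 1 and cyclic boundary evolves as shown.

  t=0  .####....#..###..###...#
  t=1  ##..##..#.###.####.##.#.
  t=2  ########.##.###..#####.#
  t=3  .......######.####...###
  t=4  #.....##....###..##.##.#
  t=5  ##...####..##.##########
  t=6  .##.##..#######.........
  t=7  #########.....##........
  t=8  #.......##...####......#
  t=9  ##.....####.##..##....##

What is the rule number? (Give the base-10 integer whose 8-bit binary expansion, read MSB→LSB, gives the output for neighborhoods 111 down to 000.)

122

  [7] ### => .  t=0,i=2
  [6] ##. => #  t=0,i=4
  [5] #.# => #  t=0,i=0
  [4] #.. => #  t=0,i=5
  [3] .## => #  t=0,i=1
  [2] .#. => .  t=0,i=9
  [1] ..# => #  t=0,i=8
  [0] ... => .  t=0,i=6
  bits 01111010 = 122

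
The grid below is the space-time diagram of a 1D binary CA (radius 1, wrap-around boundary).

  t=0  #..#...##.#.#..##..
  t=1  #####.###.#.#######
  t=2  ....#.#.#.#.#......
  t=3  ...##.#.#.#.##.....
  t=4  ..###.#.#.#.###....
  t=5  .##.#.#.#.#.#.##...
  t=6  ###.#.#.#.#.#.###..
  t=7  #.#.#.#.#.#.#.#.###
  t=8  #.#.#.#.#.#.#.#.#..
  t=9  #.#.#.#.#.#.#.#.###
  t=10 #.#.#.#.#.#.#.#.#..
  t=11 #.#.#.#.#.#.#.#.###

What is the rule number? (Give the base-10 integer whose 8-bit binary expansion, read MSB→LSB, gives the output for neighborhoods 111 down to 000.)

  [7] ### => .  t=1,i=0
  [6] ##. => #  t=0,i=8
  [5] #.# => .  t=0,i=9
  [4] #.. => #  t=0,i=1
  [3] .## => #  t=0,i=7
  [2] .#. => #  t=0,i=0
  [1] ..# => #  t=0,i=2
  [0] ... => .  t=0,i=5
  bits 01011110 = 94

94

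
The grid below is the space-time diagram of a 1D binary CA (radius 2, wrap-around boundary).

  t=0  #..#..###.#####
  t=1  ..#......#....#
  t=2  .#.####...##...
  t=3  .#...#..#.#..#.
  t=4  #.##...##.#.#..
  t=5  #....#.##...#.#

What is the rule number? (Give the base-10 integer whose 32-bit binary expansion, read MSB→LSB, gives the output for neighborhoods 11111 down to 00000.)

1209475425

  #####|.  b31=0 t=0,i=12
  ####.|#  b30=1 t=0,i=14
  ###.#|.  b29=0 t=0,i=8
  ###..|.  b28=0 t=0,i=0
  ##.##|#  b27=1 t=0,i=9
  ##.#.|.  b26=0 t=4,i=9
  ##..#|.  b25=0 t=0,i=1
  ##...|.  b24=0 t=2,i=7
  #.###|.  b23=0 t=0,i=10
  #.##.|.  b22=0 t=4,i=2
  #.#.#|.  b21=0 t=4,i=10
  #.#..|#  b20=1 t=3,i=10
  #..##|.  b19=0 t=0,i=5
  #..#.|#  b18=1 t=0,i=2
  #...#|#  b17=1 t=2,i=8
  #....|#  b16=1 t=1,i=4
  .####|.  b15=0 t=0,i=11
  .###.|.  b14=0 t=0,i=7
  .##.#|#  b13=1 t=4,i=8
  .##..|.  b12=0 t=2,i=11
  .#.##|.  b11=0 t=2,i=2
  .#.#.|.  b10=0 t=3,i=9
  .#..#|.  b9=0 t=0,i=4
  .#...|#  b8=1 t=1,i=3
  ..###|.  b7=0 t=0,i=6
  ..##.|#  b6=1 t=2,i=10
  ..#.#|#  b5=1 t=2,i=1
  ..#..|.  b4=0 t=0,i=3
  ...##|.  b3=0 t=2,i=9
  ...#.|.  b2=0 t=1,i=8
  ....#|.  b1=0 t=1,i=7
  .....|#  b0=1 t=1,i=5
  bits 01001000000101110010000101100001 = 1209475425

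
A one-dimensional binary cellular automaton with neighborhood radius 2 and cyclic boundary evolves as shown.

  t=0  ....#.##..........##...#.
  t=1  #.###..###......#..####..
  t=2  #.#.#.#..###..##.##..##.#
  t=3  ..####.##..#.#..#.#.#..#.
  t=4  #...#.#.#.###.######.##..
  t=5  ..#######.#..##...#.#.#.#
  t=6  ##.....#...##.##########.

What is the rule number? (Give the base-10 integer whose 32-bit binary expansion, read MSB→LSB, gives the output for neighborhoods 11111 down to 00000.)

  [31] ##### => .  t=4,i=16
  [30] ####. => #  t=1,i=21
  [29] ###.# => .  t=3,i=5
  [28] ###.. => #  t=1,i=4
  [27] ##.## => #  t=2,i=16
  [26] ##.#. => .  t=2,i=1
  [25] ##..# => .  t=1,i=5
  [24] ##... => #  t=0,i=8
  [23] #.### => #  t=1,i=2
  [22] #.##. => .  t=0,i=6
  [21] #.#.# => #  t=2,i=2
  [20] #.#.. => .  t=2,i=6
  [19] #..## => #  t=1,i=6
  [18] #..#. => #  t=1,i=24
  [17] #...# => #  t=0,i=21
  [16] #.... => #  t=0,i=0
  [15] .#### => .  t=1,i=20
  [14] .###. => .  t=1,i=3
  [13] .##.# => .  t=2,i=0
  [12] .##.. => #  t=0,i=7
  [11] .#.## => .  t=0,i=5
  [10] .#.#. => #  t=2,i=3
  [9] .#..# => #  t=1,i=17
  [8] .#... => .  t=0,i=24
  [7] ..### => .  t=1,i=7
  [6] ..##. => .  t=0,i=18
  [5] ..#.# => #  t=0,i=4
  [4] ..#.. => .  t=0,i=23
  [3] ...## => .  t=0,i=17
  [2] ...#. => #  t=0,i=3
  [1] ....# => #  t=0,i=2
  [0] ..... => .  t=0,i=1
  bits 01011001101011110001011000100110 = 1504646694

1504646694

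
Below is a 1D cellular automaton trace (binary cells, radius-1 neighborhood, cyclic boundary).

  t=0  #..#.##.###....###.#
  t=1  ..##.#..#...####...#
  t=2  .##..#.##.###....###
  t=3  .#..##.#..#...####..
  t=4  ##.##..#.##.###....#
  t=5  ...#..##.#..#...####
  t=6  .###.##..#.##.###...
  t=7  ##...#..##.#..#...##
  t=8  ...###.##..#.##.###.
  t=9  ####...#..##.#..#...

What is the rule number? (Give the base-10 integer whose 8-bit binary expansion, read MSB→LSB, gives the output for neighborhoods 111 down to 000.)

  nb ###: next=.  (t=0,i=9, bit7=0)
  nb ##.: next=.  (t=0,i=0, bit6=0)
  nb #.#: next=.  (t=0,i=4, bit5=0)
  nb #..: next=.  (t=0,i=1, bit4=0)
  nb .##: next=#  (t=0,i=5, bit3=1)
  nb .#.: next=#  (t=0,i=3, bit2=1)
  nb ..#: next=#  (t=0,i=2, bit1=1)
  nb ...: next=#  (t=0,i=12, bit0=1)
  bits 00001111 = 15

15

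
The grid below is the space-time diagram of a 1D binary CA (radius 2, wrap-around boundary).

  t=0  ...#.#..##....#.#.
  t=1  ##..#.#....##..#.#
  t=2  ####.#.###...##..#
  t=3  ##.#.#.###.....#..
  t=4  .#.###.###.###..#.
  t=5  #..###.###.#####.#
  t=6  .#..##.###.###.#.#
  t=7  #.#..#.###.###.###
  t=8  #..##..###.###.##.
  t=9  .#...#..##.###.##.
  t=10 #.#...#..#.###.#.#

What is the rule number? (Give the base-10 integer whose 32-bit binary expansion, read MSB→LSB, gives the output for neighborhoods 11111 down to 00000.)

3001411331

  [31] ##### => #  t=2,i=1
  [30] ####. => .  t=2,i=2
  [29] ###.# => #  t=2,i=3
  [28] ###.. => #  t=1,i=1
  [27] ##.## => .  t=4,i=6
  [26] ##.#. => .  t=2,i=4
  [25] ##..# => #  t=1,i=2
  [24] ##... => .  t=0,i=10
  [23] #.### => #  t=1,i=17
  [22] #.##. => #  t=5,i=17
  [21] #.#.# => #  t=2,i=5
  [20] #.#.. => .  t=0,i=5
  [19] #..## => .  t=0,i=7
  [18] #..#. => #  t=1,i=3
  [17] #...# => .  t=2,i=11
  [16] #.... => #  t=0,i=0
  [15] .#### => #  t=2,i=0
  [14] .###. => #  t=1,i=0
  [13] .##.# => #  t=3,i=1
  [12] .##.. => .  t=0,i=9
  [11] .#.## => .  t=1,i=16
  [10] .#.#. => #  t=0,i=4
  [9] .#..# => #  t=0,i=6
  [8] .#... => #  t=0,i=17
  [7] ..### => .  t=2,i=17
  [6] ..##. => .  t=0,i=8
  [5] ..#.# => .  t=0,i=3
  [4] ..#.. => .  t=3,i=15
  [3] ...## => .  t=1,i=10
  [2] ...#. => .  t=0,i=2
  [1] ....# => #  t=0,i=1
  [0] ..... => #  t=3,i=12
  bits 10110010111001011110011100000011 = 3001411331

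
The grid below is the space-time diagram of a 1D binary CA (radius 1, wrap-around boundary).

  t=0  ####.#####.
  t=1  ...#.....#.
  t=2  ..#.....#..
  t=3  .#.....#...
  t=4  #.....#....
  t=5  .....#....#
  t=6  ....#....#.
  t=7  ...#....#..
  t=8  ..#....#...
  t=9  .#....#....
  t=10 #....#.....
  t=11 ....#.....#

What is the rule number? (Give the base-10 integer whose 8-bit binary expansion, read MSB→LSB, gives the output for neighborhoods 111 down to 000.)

66

  [7] ### => .  t=0,i=1
  [6] ##. => #  t=0,i=3
  [5] #.# => .  t=0,i=4
  [4] #.. => .  t=1,i=4
  [3] .## => .  t=0,i=0
  [2] .#. => .  t=1,i=3
  [1] ..# => #  t=1,i=2
  [0] ... => .  t=1,i=0
  bits 01000010 = 66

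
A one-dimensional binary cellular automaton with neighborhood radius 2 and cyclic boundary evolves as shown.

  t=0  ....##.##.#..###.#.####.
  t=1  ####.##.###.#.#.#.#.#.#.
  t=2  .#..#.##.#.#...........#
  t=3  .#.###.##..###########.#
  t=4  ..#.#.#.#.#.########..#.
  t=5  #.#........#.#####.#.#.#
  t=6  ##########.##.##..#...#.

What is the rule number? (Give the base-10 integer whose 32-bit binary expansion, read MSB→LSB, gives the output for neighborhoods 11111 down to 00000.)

2619341099

  ##### -> #   bit 31 = 1  t=3,i=13
  ####. -> .   bit 30 = 0  t=0,i=21
  ###.# -> .   bit 29 = 0  t=0,i=15
  ###.. -> #   bit 28 = 1  t=0,i=22
  ##.## -> #   bit 27 = 1  t=0,i=6
  ##.#. -> #   bit 26 = 1  t=0,i=9
  ##..# -> .   bit 25 = 0  t=3,i=9
  ##... -> .   bit 24 = 0  t=0,i=23
  #.### -> .   bit 23 = 0  t=0,i=19
  #.##. -> .   bit 22 = 0  t=0,i=7
  #.#.# -> .   bit 21 = 0  t=0,i=17
  #.#.. -> #   bit 20 = 1  t=0,i=10
  #..## -> #   bit 19 = 1  t=0,i=12
  #..#. -> #   bit 18 = 1  t=2,i=3
  #...# -> #   bit 17 = 1  t=4,i=0
  #.... -> #   bit 16 = 1  t=0,i=0
  .#### -> #   bit 15 = 1  t=0,i=20
  .###. -> #   bit 14 = 1  t=0,i=14
  .##.# -> #   bit 13 = 1  t=0,i=5
  .##.. -> #   bit 12 = 1  t=3,i=8
  .#.## -> #   bit 11 = 1  t=0,i=18
  .#.#. -> .   bit 10 = 0  t=1,i=13
  .#..# -> .   bit 9 = 0  t=0,i=11
  .#... -> #   bit 8 = 1  t=2,i=12
  ..### -> .   bit 7 = 0  t=0,i=13
  ..##. -> .   bit 6 = 0  t=0,i=4
  ..#.# -> #   bit 5 = 1  t=2,i=4
  ..#.. -> .   bit 4 = 0  t=4,i=22
  ...## -> #   bit 3 = 1  t=0,i=3
  ...#. -> .   bit 2 = 0  t=2,i=22
  ....# -> #   bit 1 = 1  t=0,i=2
  ..... -> #   bit 0 = 1  t=0,i=1
  bits 10011100000111111111100100101011 = 2619341099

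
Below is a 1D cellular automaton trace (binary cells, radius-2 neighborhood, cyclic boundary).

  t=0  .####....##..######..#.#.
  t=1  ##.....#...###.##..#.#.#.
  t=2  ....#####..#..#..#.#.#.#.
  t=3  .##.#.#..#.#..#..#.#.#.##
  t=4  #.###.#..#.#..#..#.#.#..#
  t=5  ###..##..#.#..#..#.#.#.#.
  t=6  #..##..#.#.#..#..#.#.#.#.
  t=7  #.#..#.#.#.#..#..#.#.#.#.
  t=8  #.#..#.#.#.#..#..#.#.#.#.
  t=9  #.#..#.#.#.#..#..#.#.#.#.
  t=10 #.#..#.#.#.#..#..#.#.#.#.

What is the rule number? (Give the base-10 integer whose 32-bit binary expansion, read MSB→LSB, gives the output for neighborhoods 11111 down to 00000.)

  nb #####: next=#  (t=0,i=15, bit31=1)
  nb ####.: next=.  (t=0,i=3, bit30=0)
  nb ###.#: next=.  (t=1,i=13, bit29=0)
  nb ###..: next=.  (t=0,i=4, bit28=0)
  nb ##.##: next=#  (t=1,i=14, bit27=1)
  nb ##.#.: next=#  (t=3,i=3, bit26=1)
  nb ##..#: next=#  (t=0,i=11, bit25=1)
  nb ##...: next=.  (t=0,i=5, bit24=0)
  nb #.###: next=#  (t=4,i=2, bit23=1)
  nb #.##.: next=.  (t=1,i=0, bit22=0)
  nb #.#.#: next=#  (t=1,i=21, bit21=1)
  nb #.#..: next=#  (t=0,i=23, bit20=1)
  nb #..##: next=#  (t=0,i=0, bit19=1)
  nb #..#.: next=.  (t=0,i=20, bit18=0)
  nb #...#: next=.  (t=1,i=9, bit17=0)
  nb #....: next=.  (t=0,i=6, bit16=0)
  nb .####: next=.  (t=0,i=2, bit15=0)
  nb .###.: next=.  (t=1,i=12, bit14=0)
  nb .##.#: next=#  (t=3,i=2, bit13=1)
  nb .##..: next=.  (t=0,i=10, bit12=0)
  nb .#.##: next=.  (t=1,i=24, bit11=0)
  nb .#.#.: next=.  (t=0,i=22, bit10=0)
  nb .#..#: next=.  (t=0,i=24, bit9=0)
  nb .#...: next=#  (t=1,i=8, bit8=1)
  nb ..###: next=#  (t=0,i=1, bit7=1)
  nb ..##.: next=.  (t=0,i=9, bit6=0)
  nb ..#.#: next=#  (t=0,i=21, bit5=1)
  nb ..#..: next=#  (t=1,i=7, bit4=1)
  nb ...##: next=.  (t=0,i=8, bit3=0)
  nb ...#.: next=#  (t=1,i=6, bit2=1)
  nb ....#: next=#  (t=0,i=7, bit1=1)
  nb .....: next=#  (t=1,i=4, bit0=1)
  bits 10001110101110000010000110110111 = 2394431927

2394431927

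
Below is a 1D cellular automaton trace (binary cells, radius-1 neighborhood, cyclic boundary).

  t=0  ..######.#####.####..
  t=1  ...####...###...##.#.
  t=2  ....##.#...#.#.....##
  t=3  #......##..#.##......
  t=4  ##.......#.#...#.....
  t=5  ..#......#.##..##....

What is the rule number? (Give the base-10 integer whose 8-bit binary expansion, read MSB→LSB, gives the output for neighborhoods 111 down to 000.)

148

  ###|#  b7=1 t=0,i=3
  ##.|.  b6=0 t=0,i=7
  #.#|.  b5=0 t=0,i=8
  #..|#  b4=1 t=0,i=19
  .##|.  b3=0 t=0,i=2
  .#.|#  b2=1 t=1,i=19
  ..#|.  b1=0 t=0,i=1
  ...|.  b0=0 t=0,i=0
  bits 10010100 = 148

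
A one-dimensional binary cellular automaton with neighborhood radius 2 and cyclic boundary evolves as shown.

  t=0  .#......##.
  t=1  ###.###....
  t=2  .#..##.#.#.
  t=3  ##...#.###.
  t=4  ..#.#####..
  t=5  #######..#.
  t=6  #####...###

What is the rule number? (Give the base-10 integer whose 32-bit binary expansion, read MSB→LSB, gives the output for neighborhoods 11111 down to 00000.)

  [31] ##### => #  t=4,i=6
  [30] ####. => .  t=4,i=7
  [29] ###.# => .  t=1,i=2
  [28] ###.. => .  t=1,i=6
  [27] ##.## => .  t=1,i=3
  [26] ##.#. => .  t=2,i=6
  [25] ##..# => .  t=0,i=10
  [24] ##... => #  t=1,i=7
  [23] #.### => #  t=1,i=4
  [22] #.##. => .  t=3,i=0
  [21] #.#.# => #  t=2,i=7
  [20] #.#.. => #  t=2,i=9
  [19] #..## => .  t=2,i=3
  [18] #..#. => #  t=0,i=0
  [17] #...# => .  t=3,i=3
  [16] #.... => .  t=0,i=3
  [15] .#### => #  t=4,i=5
  [14] .###. => #  t=1,i=1
  [13] .##.# => #  t=2,i=5
  [12] .##.. => .  t=0,i=9
  [11] .#.## => #  t=3,i=6
  [10] .#.#. => #  t=2,i=8
  [9] .#..# => .  t=2,i=2
  [8] .#... => #  t=0,i=2
  [7] ..### => .  t=1,i=0
  [6] ..##. => .  t=0,i=8
  [5] ..#.# => #  t=3,i=5
  [4] ..#.. => #  t=0,i=1
  [3] ...## => .  t=0,i=7
  [2] ...#. => #  t=3,i=4
  [1] ....# => #  t=0,i=6
  [0] ..... => #  t=0,i=4
  bits 10000001101101001110110100110111 = 2176118071

2176118071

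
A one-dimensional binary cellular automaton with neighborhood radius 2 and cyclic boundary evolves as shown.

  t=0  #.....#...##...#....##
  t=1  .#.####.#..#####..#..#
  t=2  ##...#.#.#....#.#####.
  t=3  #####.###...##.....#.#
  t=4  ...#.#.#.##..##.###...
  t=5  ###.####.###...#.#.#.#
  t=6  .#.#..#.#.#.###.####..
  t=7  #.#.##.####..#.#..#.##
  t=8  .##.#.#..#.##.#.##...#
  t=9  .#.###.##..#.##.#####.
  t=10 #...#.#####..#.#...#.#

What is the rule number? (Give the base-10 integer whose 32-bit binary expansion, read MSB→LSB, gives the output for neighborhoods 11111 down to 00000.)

1332106775

  nb #####: next=.  (t=1,i=13, bit31=0)
  nb ####.: next=#  (t=1,i=5, bit30=1)
  nb ###.#: next=.  (t=1,i=6, bit29=0)
  nb ###..: next=.  (t=0,i=0, bit28=0)
  nb ##.##: next=#  (t=2,i=21, bit27=1)
  nb ##.#.: next=#  (t=1,i=7, bit26=1)
  nb ##..#: next=#  (t=1,i=16, bit25=1)
  nb ##...: next=#  (t=0,i=1, bit24=1)
  nb #.###: next=.  (t=1,i=3, bit23=0)
  nb #.##.: next=#  (t=2,i=0, bit22=1)
  nb #.#.#: next=#  (t=1,i=1, bit21=1)
  nb #.#..: next=.  (t=1,i=8, bit20=0)
  nb #..##: next=.  (t=1,i=10, bit19=0)
  nb #..#.: next=#  (t=1,i=17, bit18=1)
  nb #...#: next=#  (t=0,i=8, bit17=1)
  nb #....: next=.  (t=0,i=2, bit16=0)
  nb .####: next=.  (t=1,i=4, bit15=0)
  nb .###.: next=#  (t=0,i=21, bit14=1)
  nb .##.#: next=.  (t=4,i=14, bit13=0)
  nb .##..: next=#  (t=0,i=11, bit12=1)
  nb .#.##: next=.  (t=1,i=2, bit11=0)
  nb .#.#.: next=#  (t=1,i=0, bit10=1)
  nb .#..#: next=#  (t=1,i=9, bit9=1)
  nb .#...: next=.  (t=0,i=7, bit8=0)
  nb ..###: next=.  (t=0,i=20, bit7=0)
  nb ..##.: next=.  (t=0,i=10, bit6=0)
  nb ..#.#: next=.  (t=1,i=21, bit5=0)
  nb ..#..: next=#  (t=0,i=6, bit4=1)
  nb ...##: next=.  (t=0,i=9, bit3=0)
  nb ...#.: next=#  (t=0,i=5, bit2=1)
  nb ....#: next=#  (t=0,i=4, bit1=1)
  nb .....: next=#  (t=0,i=3, bit0=1)
  bits 01001111011001100101011000010111 = 1332106775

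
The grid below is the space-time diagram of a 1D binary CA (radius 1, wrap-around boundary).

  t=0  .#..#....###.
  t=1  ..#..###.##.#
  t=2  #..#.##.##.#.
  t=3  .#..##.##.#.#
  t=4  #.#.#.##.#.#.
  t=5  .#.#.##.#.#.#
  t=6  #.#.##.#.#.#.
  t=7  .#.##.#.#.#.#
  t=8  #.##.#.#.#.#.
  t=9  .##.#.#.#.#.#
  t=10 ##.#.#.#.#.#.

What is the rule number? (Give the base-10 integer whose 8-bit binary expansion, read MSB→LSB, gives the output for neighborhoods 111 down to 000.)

  ### -> #   bit 7 = 1  t=0,i=10
  ##. -> .   bit 6 = 0  t=0,i=11
  #.# -> #   bit 5 = 1  t=1,i=8
  #.. -> #   bit 4 = 1  t=0,i=2
  .## -> #   bit 3 = 1  t=0,i=9
  .#. -> .   bit 2 = 0  t=0,i=1
  ..# -> .   bit 1 = 0  t=0,i=0
  ... -> #   bit 0 = 1  t=0,i=6
  bits 10111001 = 185

185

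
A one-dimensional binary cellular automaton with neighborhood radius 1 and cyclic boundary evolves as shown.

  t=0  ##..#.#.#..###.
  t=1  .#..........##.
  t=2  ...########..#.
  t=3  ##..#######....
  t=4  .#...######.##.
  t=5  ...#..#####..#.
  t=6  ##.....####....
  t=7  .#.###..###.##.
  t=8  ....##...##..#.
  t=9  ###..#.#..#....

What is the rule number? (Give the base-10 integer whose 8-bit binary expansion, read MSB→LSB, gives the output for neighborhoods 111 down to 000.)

  [7] ### => #  t=0,i=12
  [6] ##. => #  t=0,i=1
  [5] #.# => .  t=0,i=5
  [4] #.. => .  t=0,i=2
  [3] .## => .  t=0,i=0
  [2] .#. => .  t=0,i=4
  [1] ..# => .  t=0,i=3
  [0] ... => #  t=1,i=3
  bits 11000001 = 193

193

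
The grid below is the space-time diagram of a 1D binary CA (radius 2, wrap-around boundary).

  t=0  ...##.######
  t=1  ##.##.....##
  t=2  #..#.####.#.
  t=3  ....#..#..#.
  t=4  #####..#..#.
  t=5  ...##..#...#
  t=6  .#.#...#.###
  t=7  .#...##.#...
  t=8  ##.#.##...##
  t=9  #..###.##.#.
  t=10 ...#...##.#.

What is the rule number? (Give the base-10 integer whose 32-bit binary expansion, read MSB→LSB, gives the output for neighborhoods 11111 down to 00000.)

  #####|.  b31=0 t=0,i=8
  ####.|#  b30=1 t=0,i=10
  ###.#|.  b29=0 t=1,i=1
  ###..|#  b28=1 t=0,i=11
  ##.##|.  b27=0 t=0,i=5
  ##.#.|.  b26=0 t=2,i=9
  ##..#|.  b25=0 t=4,i=5
  ##...|#  b24=1 t=0,i=0
  #.###|.  b23=0 t=0,i=6
  #.##.|#  b22=1 t=1,i=3
  #.#.#|#  b21=1 t=2,i=10
  #.#..|.  b20=0 t=2,i=0
  #..##|.  b19=0 t=9,i=2
  #..#.|.  b18=0 t=2,i=2
  #...#|#  b17=1 t=0,i=1
  #....|#  b16=1 t=1,i=6
  .####|.  b15=0 t=0,i=7
  .###.|.  b14=0 t=6,i=10
  .##.#|#  b13=1 t=0,i=4
  .##..|.  b12=0 t=1,i=4
  .#.##|#  b11=1 t=2,i=4
  .#.#.|.  b10=0 t=2,i=11
  .#..#|.  b9=0 t=2,i=1
  .#...|.  b8=0 t=3,i=11
  ..###|#  b7=1 t=1,i=10
  ..##.|#  b6=1 t=0,i=3
  ..#.#|.  b5=0 t=2,i=3
  ..#..|#  b4=1 t=3,i=4
  ...##|.  b3=0 t=0,i=2
  ...#.|#  b2=1 t=3,i=3
  ....#|#  b1=1 t=1,i=8
  .....|#  b0=1 t=1,i=7
  bits 01010001011000110010100011010111 = 1365453015

1365453015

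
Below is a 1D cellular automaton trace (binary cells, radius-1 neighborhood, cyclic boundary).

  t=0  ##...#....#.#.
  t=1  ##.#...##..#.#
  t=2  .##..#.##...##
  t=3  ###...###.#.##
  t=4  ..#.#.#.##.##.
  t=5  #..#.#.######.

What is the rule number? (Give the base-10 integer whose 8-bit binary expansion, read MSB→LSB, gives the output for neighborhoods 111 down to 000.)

105

  ###|.  b7=0 t=1,i=0
  ##.|#  b6=1 t=0,i=1
  #.#|#  b5=1 t=0,i=11
  #..|.  b4=0 t=0,i=2
  .##|#  b3=1 t=0,i=0
  .#.|.  b2=0 t=0,i=5
  ..#|.  b1=0 t=0,i=4
  ...|#  b0=1 t=0,i=3
  bits 01101001 = 105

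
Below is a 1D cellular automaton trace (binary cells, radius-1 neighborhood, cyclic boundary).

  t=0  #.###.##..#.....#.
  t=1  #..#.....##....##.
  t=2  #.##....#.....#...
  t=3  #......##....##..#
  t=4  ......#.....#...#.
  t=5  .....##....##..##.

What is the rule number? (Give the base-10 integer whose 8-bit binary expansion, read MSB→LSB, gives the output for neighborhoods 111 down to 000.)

  ###|#  b7=1 t=0,i=3
  ##.|.  b6=0 t=0,i=4
  #.#|.  b5=0 t=0,i=1
  #..|.  b4=0 t=0,i=8
  .##|.  b3=0 t=0,i=2
  .#.|#  b2=1 t=0,i=0
  ..#|#  b1=1 t=0,i=9
  ...|.  b0=0 t=0,i=12
  bits 10000110 = 134

134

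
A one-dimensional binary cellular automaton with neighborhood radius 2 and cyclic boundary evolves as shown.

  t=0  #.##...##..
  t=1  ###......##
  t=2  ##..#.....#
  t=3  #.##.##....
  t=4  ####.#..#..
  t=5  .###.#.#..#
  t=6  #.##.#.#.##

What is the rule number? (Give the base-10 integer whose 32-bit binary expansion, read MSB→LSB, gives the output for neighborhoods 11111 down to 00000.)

3799902496

  nb #####: next=#  (t=1,i=0, bit31=1)
  nb ####.: next=#  (t=1,i=1, bit30=1)
  nb ###.#: next=#  (t=4,i=3, bit29=1)
  nb ###..: next=.  (t=1,i=2, bit28=0)
  nb ##.##: next=.  (t=3,i=4, bit27=0)
  nb ##.#.: next=.  (t=4,i=4, bit26=0)
  nb ##..#: next=#  (t=0,i=9, bit25=1)
  nb ##...: next=.  (t=0,i=4, bit24=0)
  nb #.###: next=.  (t=5,i=1, bit23=0)
  nb #.##.: next=#  (t=0,i=2, bit22=1)
  nb #.#.#: next=#  (t=5,i=5, bit21=1)
  nb #.#..: next=#  (t=4,i=5, bit20=1)
  nb #..##: next=#  (t=4,i=10, bit19=1)
  nb #..#.: next=#  (t=0,i=10, bit18=1)
  nb #...#: next=.  (t=0,i=5, bit17=0)
  nb #....: next=#  (t=1,i=4, bit16=1)
  nb .####: next=#  (t=1,i=10, bit15=1)
  nb .###.: next=#  (t=2,i=0, bit14=1)
  nb .##.#: next=#  (t=3,i=3, bit13=1)
  nb .##..: next=.  (t=0,i=3, bit12=0)
  nb .#.##: next=#  (t=0,i=1, bit11=1)
  nb .#.#.: next=.  (t=5,i=6, bit10=0)
  nb .#..#: next=.  (t=4,i=6, bit9=0)
  nb .#...: next=#  (t=2,i=5, bit8=1)
  nb ..###: next=.  (t=1,i=9, bit7=0)
  nb ..##.: next=.  (t=0,i=7, bit6=0)
  nb ..#.#: next=#  (t=0,i=0, bit5=1)
  nb ..#..: next=.  (t=2,i=4, bit4=0)
  nb ...##: next=.  (t=0,i=6, bit3=0)
  nb ...#.: next=.  (t=3,i=10, bit2=0)
  nb ....#: next=.  (t=1,i=7, bit1=0)
  nb .....: next=.  (t=1,i=5, bit0=0)
  bits 11100010011111011110100100100000 = 3799902496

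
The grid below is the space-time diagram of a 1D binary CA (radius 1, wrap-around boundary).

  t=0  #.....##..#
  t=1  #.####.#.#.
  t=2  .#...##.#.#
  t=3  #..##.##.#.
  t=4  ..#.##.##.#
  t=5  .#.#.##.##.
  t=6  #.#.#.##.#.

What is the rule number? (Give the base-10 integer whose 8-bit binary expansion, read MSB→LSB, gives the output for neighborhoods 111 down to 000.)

  ### -> .   bit 7 = 0  t=1,i=3
  ##. -> #   bit 6 = 1  t=0,i=0
  #.# -> #   bit 5 = 1  t=1,i=1
  #.. -> .   bit 4 = 0  t=0,i=1
  .## -> .   bit 3 = 0  t=0,i=6
  .#. -> .   bit 2 = 0  t=1,i=0
  ..# -> #   bit 1 = 1  t=0,i=5
  ... -> #   bit 0 = 1  t=0,i=2
  bits 01100011 = 99

99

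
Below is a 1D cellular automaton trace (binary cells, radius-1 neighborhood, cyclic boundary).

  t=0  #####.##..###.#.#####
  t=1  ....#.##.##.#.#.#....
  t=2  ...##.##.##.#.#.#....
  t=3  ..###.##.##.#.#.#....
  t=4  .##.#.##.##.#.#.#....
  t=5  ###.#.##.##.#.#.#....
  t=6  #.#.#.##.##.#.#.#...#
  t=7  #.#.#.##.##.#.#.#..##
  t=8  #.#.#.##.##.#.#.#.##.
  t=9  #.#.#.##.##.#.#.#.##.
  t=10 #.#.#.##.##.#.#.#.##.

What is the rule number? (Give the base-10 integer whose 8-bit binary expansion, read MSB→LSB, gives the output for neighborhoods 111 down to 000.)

  ###|.  b7=0 t=0,i=0
  ##.|#  b6=1 t=0,i=4
  #.#|.  b5=0 t=0,i=5
  #..|.  b4=0 t=0,i=8
  .##|#  b3=1 t=0,i=6
  .#.|#  b2=1 t=0,i=14
  ..#|#  b1=1 t=0,i=9
  ...|.  b0=0 t=1,i=0
  bits 01001110 = 78

78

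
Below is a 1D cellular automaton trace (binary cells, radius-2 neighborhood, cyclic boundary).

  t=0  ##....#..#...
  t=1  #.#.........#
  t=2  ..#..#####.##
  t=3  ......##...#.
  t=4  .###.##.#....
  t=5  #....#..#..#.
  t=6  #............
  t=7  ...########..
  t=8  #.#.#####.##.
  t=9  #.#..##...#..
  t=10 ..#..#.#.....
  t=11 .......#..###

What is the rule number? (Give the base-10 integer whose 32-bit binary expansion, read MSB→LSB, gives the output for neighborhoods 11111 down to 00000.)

  ##### -> #   bit 31 = 1  t=2,i=7
  ####. -> .   bit 30 = 0  t=2,i=8
  ###.# -> .   bit 29 = 0  t=2,i=9
  ###.. -> #   bit 28 = 1  t=7,i=10
  ##.## -> .   bit 27 = 0  t=2,i=10
  ##.#. -> .   bit 26 = 0  t=1,i=1
  ##..# -> .   bit 25 = 0  t=2,i=0
  ##... -> #   bit 24 = 1  t=0,i=2
  #.### -> .   bit 23 = 0  t=8,i=4
  #.##. -> #   bit 22 = 1  t=2,i=11
  #.#.# -> #   bit 21 = 1  t=8,i=0
  #.#.. -> #   bit 20 = 1  t=1,i=2
  #..## -> .   bit 19 = 0  t=2,i=4
  #..#. -> .   bit 18 = 0  t=0,i=8
  #...# -> .   bit 17 = 0  t=0,i=11
  #.... -> .   bit 16 = 0  t=0,i=3
  .#### -> #   bit 15 = 1  t=2,i=6
  .###. -> .   bit 14 = 0  t=4,i=2
  .##.# -> .   bit 13 = 0  t=1,i=0
  .##.. -> .   bit 12 = 0  t=0,i=1
  .#.## -> .   bit 11 = 0  t=8,i=3
  .#.#. -> .   bit 10 = 0  t=5,i=12
  .#..# -> .   bit 9 = 0  t=0,i=7
  .#... -> .   bit 8 = 0  t=0,i=10
  ..### -> .   bit 7 = 0  t=2,i=5
  ..##. -> #   bit 6 = 1  t=0,i=0
  ..#.# -> .   bit 5 = 0  t=5,i=11
  ..#.. -> .   bit 4 = 0  t=0,i=6
  ...## -> #   bit 3 = 1  t=0,i=12
  ...#. -> .   bit 2 = 0  t=0,i=5
  ....# -> .   bit 1 = 0  t=0,i=4
  ..... -> #   bit 0 = 1  t=1,i=5
  bits 10010001011100001000000001001001 = 2440069193

2440069193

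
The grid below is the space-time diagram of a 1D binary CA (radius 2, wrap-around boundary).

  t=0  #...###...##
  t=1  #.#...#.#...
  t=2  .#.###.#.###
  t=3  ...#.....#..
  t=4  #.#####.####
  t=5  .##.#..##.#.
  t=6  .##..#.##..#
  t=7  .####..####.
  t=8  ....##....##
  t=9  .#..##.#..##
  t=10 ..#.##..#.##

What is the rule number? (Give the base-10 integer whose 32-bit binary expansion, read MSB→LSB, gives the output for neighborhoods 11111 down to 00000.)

2596747093

  #####|#  b31=1 t=4,i=4
  ####.|.  b30=0 t=4,i=5
  ###.#|.  b29=0 t=2,i=5
  ###..|#  b28=1 t=0,i=0
  ##.##|#  b27=1 t=4,i=1
  ##.#.|.  b26=0 t=2,i=0
  ##..#|#  b25=1 t=6,i=3
  ##...|.  b24=0 t=0,i=1
  #.###|#  b23=1 t=2,i=3
  #.##.|#  b22=1 t=6,i=1
  #.#.#|.  b21=0 t=2,i=1
  #.#..|.  b20=0 t=1,i=2
  #..##|.  b19=0 t=5,i=0
  #..#.|#  b18=1 t=6,i=4
  #...#|#  b17=1 t=0,i=2
  #....|#  b16=1 t=3,i=5
  .####|.  b15=0 t=4,i=3
  .###.|.  b14=0 t=0,i=5
  .##.#|#  b13=1 t=5,i=2
  .##..|#  b12=1 t=6,i=2
  .#.##|.  b11=0 t=2,i=2
  .#.#.|#  b10=1 t=1,i=1
  .#..#|#  b9=1 t=5,i=5
  .#...|#  b8=1 t=1,i=3
  ..###|.  b7=0 t=0,i=4
  ..##.|#  b6=1 t=5,i=1
  ..#.#|.  b5=0 t=1,i=0
  ..#..|#  b4=1 t=3,i=3
  ...##|.  b3=0 t=0,i=3
  ...#.|#  b2=1 t=1,i=5
  ....#|.  b1=0 t=3,i=1
  .....|#  b0=1 t=3,i=0
  bits 10011010110001110011011101010101 = 2596747093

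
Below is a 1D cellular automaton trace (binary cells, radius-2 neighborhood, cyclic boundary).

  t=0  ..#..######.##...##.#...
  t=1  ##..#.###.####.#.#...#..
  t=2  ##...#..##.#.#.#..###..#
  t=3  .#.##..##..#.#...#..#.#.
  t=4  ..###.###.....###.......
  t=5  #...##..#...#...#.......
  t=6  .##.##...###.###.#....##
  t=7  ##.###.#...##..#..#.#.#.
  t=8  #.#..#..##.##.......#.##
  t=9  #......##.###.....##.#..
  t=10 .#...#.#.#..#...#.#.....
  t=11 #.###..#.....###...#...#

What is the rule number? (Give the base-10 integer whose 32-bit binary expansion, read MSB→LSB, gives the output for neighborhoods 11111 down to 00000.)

  nb #####: next=#  (t=0,i=7, bit31=1)
  nb ####.: next=.  (t=0,i=9, bit30=0)
  nb ###.#: next=#  (t=0,i=10, bit29=1)
  nb ###..: next=#  (t=2,i=1, bit28=1)
  nb ##.##: next=#  (t=0,i=11, bit27=1)
  nb ##.#.: next=.  (t=0,i=19, bit26=0)
  nb ##..#: next=.  (t=1,i=2, bit25=0)
  nb ##...: next=.  (t=0,i=14, bit24=0)
  nb #.###: next=.  (t=1,i=6, bit23=0)
  nb #.##.: next=#  (t=0,i=12, bit22=1)
  nb #.#.#: next=#  (t=1,i=15, bit21=1)
  nb #.#..: next=.  (t=0,i=20, bit20=0)
  nb #..##: next=#  (t=0,i=4, bit19=1)
  nb #..#.: next=.  (t=1,i=3, bit18=0)
  nb #...#: next=#  (t=0,i=15, bit17=1)
  nb #....: next=.  (t=0,i=22, bit16=0)
  nb .####: next=#  (t=0,i=6, bit15=1)
  nb .###.: next=.  (t=1,i=7, bit14=0)
  nb .##.#: next=.  (t=0,i=18, bit13=0)
  nb .##..: next=#  (t=0,i=13, bit12=1)
  nb .#.##: next=#  (t=1,i=5, bit11=1)
  nb .#.#.: next=.  (t=1,i=16, bit10=0)
  nb .#..#: next=.  (t=0,i=3, bit9=0)
  nb .#...: next=#  (t=0,i=21, bit8=1)
  nb ..###: next=.  (t=0,i=5, bit7=0)
  nb ..##.: next=#  (t=0,i=17, bit6=1)
  nb ..#.#: next=.  (t=1,i=4, bit5=0)
  nb ..#..: next=.  (t=0,i=2, bit4=0)
  nb ...##: next=.  (t=0,i=16, bit3=0)
  nb ...#.: next=#  (t=0,i=1, bit2=1)
  nb ....#: next=#  (t=0,i=0, bit1=1)
  nb .....: next=.  (t=0,i=23, bit0=0)
  bits 10111000011010101001100101000110 = 3093993798

3093993798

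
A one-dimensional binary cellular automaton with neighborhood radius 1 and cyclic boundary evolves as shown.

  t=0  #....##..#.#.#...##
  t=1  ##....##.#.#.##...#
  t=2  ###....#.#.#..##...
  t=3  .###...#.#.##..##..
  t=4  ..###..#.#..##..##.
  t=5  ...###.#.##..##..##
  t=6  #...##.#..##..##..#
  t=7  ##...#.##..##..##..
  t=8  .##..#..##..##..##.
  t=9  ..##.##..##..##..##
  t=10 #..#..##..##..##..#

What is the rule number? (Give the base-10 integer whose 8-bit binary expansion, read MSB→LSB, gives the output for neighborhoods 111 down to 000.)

  nb ###: next=#  (t=0,i=18, bit7=1)
  nb ##.: next=#  (t=0,i=0, bit6=1)
  nb #.#: next=.  (t=0,i=10, bit5=0)
  nb #..: next=#  (t=0,i=1, bit4=1)
  nb .##: next=.  (t=0,i=5, bit3=0)
  nb .#.: next=#  (t=0,i=9, bit2=1)
  nb ..#: next=.  (t=0,i=4, bit1=0)
  nb ...: next=.  (t=0,i=2, bit0=0)
  bits 11010100 = 212

212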